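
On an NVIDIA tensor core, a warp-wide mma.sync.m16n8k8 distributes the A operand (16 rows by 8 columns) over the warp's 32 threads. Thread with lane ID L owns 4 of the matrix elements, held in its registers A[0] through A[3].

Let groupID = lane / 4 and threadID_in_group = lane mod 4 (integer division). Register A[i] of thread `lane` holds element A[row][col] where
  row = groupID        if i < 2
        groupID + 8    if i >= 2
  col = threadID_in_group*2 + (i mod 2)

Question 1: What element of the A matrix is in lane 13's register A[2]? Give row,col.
11,2

lane 13->13/4=3, 13 mod 4=1
i=2  r:3+8->11  c:2·1+0->2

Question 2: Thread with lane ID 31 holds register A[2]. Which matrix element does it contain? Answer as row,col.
31: g=7,t=3
[2] (7+8,3*2+0) = (15,6)

15,6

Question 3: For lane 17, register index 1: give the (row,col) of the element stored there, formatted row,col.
L=17=>grp=17>>2=4, tig=17&3=1
[1]=>row 4+0=4  col 1·2+1=3

4,3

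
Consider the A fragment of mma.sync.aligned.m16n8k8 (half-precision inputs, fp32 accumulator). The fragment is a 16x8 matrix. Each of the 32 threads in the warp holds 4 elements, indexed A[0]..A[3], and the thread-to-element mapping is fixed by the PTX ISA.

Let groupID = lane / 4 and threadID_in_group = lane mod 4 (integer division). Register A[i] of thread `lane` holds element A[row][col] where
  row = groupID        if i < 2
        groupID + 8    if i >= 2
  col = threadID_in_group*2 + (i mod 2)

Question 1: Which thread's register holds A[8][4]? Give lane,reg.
r:8=>grp=0,rB=1  c:4=>tig=2,lo=0
L=0*4+2=2  i=1*2+0=2

2,2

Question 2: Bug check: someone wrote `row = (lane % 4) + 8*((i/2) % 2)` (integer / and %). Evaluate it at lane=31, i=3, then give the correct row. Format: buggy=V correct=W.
`(lane % 4) + 8*((i/2) % 2)`[31,3]->11
31: gid=7,tid=3
[3] (7+8,3*2+1) = (15,7)
row: 11 vs 15

buggy=11 correct=15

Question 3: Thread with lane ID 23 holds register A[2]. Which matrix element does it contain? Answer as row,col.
13,6

23: G=5,T=3
[2] (5+8,3*2+0) = (13,6)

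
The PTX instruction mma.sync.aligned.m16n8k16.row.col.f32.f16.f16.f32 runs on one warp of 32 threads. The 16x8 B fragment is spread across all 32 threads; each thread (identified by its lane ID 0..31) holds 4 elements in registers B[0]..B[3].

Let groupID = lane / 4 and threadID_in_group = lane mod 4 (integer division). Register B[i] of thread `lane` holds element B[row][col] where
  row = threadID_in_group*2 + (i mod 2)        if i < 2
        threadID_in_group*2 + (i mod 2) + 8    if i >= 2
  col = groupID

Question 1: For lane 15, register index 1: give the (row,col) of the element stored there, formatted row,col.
L=15→G=15>>2=3, T=15&3=3
[1]→row 3·2+1+0=7  col G=3

7,3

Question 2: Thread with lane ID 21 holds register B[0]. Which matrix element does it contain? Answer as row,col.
2,5

L=21->gid=21>>2=5, tid=21&3=1
[0]->row 1·2+0+0=2  col gid=5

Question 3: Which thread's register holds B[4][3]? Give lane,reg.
14,0

c: 3->gid=3  r: 4->r8=0,tid=2,i&1=0
L=3*4+2=14  i=0*2+0=0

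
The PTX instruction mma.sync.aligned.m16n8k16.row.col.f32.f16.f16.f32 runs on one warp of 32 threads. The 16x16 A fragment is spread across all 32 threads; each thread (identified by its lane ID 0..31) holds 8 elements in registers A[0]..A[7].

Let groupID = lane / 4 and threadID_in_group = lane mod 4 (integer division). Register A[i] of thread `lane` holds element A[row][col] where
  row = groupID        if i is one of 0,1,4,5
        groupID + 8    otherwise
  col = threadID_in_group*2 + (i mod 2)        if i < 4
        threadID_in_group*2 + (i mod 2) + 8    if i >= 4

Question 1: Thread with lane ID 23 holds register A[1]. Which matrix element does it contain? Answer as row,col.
23: gid=5,tid=3
[1] (5+0,3*2+1+0) = (5,7)

5,7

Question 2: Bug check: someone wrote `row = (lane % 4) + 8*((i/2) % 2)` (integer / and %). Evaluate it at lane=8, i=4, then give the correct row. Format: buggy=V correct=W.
`(lane % 4) + 8*((i/2) % 2)`[8,4]⇒0
lane 8⇒8/4=2, 8 mod 4=0
i=4  r:2+0⇒2  c:2·0+0+8⇒8
row: 0 vs 2

buggy=0 correct=2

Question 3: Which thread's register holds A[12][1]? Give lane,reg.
r=12→G=4,rhi=1  c=1→chi=0,T=0,p=1
L=4*4+0=16  i=0*4+1*2+1=3

16,3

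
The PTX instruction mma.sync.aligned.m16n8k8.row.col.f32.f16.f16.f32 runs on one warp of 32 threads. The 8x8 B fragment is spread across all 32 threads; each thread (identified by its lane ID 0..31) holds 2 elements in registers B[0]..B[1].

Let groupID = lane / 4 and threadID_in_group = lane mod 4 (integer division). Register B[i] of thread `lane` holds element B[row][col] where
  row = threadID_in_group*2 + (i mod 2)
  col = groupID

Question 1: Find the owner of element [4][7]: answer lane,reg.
c=7->g=7  r=4->t=2,b0=0
L=7*4+2=30  i=0=0

30,0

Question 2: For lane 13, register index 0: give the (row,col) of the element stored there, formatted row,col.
lane 13: gr=3 (13/4), th=1 (13%4)
i=0: r=1*2+0=2, c=gr=3

2,3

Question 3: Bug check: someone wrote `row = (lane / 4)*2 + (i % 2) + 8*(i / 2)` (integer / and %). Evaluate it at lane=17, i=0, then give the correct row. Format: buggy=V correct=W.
`(lane / 4)*2 + (i % 2) + 8*(i / 2)`[17,0]⇒8
lane 17⇒17/4=4, 17 mod 4=1
i=0  r:2·1+0⇒2  c:4
row: 8 vs 2

buggy=8 correct=2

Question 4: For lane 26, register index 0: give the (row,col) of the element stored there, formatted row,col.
lane 26: G=6 (26/4), T=2 (26%4)
i=0: r=2*2+0=4, c=G=6

4,6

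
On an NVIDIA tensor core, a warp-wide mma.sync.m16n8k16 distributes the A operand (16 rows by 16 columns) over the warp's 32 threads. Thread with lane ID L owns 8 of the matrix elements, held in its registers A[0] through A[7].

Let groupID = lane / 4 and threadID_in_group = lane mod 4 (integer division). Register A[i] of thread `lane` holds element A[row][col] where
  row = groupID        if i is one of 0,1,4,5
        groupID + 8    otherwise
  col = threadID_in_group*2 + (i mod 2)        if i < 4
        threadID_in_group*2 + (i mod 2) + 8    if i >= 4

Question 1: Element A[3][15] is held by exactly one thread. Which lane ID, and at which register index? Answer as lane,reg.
r: 3->gid=3,r8=0  c: 15->c8=1,tid=3,i&1=1
L=3*4+3=15  i=1*4+0*2+1=5

15,5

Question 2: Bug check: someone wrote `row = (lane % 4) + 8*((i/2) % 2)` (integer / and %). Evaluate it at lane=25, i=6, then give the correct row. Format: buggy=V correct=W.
buggy=9 correct=14

`(lane % 4) + 8*((i/2) % 2)`[25,6]=>9
25: grp=6,tig=1
[6] (6+8,1*2+0+8) = (14,10)
row: 9 vs 14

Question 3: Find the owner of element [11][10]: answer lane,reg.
r=11->g=3,rb=1  c=10->cb=1,t=1,b0=0
L=3*4+1=13  i=1*4+1*2+0=6

13,6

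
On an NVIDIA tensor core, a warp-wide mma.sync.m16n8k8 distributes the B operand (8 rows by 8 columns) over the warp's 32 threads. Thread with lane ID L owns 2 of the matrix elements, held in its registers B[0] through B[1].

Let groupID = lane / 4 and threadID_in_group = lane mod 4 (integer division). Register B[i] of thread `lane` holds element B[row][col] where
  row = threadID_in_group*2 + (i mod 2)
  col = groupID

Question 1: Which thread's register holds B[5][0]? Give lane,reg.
2,1

c=0→G=0  r=5→T=2,p=1
L=0*4+2=2  i=1=1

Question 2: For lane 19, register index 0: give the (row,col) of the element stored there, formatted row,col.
lane 19=>19/4=4, 19 mod 4=3
i=0  r:2·3+0=>6  c:4

6,4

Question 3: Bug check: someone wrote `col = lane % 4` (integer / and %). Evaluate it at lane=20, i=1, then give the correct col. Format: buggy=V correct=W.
buggy=0 correct=5

`lane % 4`[20,1]=>0
20: grp=5,tig=0
[1] (0*2+1,5) = (1,5)
col: 0 vs 5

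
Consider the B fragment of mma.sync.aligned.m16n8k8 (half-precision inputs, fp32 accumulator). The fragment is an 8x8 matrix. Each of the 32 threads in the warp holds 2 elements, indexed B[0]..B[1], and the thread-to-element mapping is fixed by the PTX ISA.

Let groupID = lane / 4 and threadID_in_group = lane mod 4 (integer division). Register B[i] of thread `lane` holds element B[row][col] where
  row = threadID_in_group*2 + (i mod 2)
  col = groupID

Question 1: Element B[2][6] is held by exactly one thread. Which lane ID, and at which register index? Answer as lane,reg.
c=6→G=6  r=2→T=1,p=0
L=6*4+1=25  i=0=0

25,0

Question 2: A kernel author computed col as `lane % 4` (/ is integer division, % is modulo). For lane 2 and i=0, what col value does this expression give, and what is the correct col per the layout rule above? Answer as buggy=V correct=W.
`lane % 4`[2,0]→2
L=2→G=2>>2=0, T=2&3=2
[0]→row 2·2+0=4  col G=0
col: 2 vs 0

buggy=2 correct=0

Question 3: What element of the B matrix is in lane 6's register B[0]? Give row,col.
lane 6→6/4=1, 6 mod 4=2
i=0  r:2·2+0→4  c:1

4,1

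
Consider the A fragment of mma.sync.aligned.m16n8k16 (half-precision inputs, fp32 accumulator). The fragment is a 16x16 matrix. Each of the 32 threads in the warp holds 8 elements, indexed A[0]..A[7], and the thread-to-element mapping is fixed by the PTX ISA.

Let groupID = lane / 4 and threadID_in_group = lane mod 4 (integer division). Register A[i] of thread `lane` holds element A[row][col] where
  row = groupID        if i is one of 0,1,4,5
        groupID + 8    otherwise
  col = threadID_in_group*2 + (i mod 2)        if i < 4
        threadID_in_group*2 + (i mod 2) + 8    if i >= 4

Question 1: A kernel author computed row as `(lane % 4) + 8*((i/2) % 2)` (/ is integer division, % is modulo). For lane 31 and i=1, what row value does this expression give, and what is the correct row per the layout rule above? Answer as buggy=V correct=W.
`(lane % 4) + 8*((i/2) % 2)`[31,1]->3
L=31->g=31>>2=7, t=31&3=3
[1]->row 7+0=7  col 3·2+1+0=7
row: 3 vs 7

buggy=3 correct=7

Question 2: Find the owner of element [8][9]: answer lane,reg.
r: 8->gid=0,r8=1  c: 9->c8=1,tid=0,i&1=1
L=0*4+0=0  i=1*4+1*2+1=7

0,7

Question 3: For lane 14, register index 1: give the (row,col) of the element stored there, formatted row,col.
14: gid=3,tid=2
[1] (3+0,2*2+1+0) = (3,5)

3,5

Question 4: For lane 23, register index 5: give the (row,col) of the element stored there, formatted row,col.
lane 23⇒23/4=5, 23 mod 4=3
i=5  r:5+0⇒5  c:2·3+1+8⇒15

5,15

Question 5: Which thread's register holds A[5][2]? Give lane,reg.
21,0

r:5=>grp=5,rB=0  c:2=>cB=0,tig=1,lo=0
L=5*4+1=21  i=0*4+0*2+0=0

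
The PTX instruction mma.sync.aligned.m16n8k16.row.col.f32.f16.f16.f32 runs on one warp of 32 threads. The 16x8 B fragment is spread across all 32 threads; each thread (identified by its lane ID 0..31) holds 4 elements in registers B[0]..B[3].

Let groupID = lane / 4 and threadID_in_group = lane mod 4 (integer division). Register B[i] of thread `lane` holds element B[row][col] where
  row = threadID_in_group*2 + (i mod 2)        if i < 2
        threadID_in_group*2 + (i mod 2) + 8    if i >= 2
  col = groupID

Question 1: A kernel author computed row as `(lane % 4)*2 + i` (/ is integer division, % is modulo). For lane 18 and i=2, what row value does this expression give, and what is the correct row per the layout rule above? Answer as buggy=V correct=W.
buggy=6 correct=12

`(lane % 4)*2 + i`[18,2]->6
lane 18->18/4=4, 18 mod 4=2
i=2  r:2·2+0+8->12  c:4
row: 6 vs 12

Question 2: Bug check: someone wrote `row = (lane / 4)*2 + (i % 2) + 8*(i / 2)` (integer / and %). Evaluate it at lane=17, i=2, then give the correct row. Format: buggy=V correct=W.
`(lane / 4)*2 + (i % 2) + 8*(i / 2)`[17,2]->16
lane 17: g=4 (17/4), t=1 (17%4)
i=2: r=1*2+0+8=10, c=g=4
row: 16 vs 10

buggy=16 correct=10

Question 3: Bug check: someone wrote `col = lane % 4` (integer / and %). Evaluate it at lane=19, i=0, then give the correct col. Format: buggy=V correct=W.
`lane % 4`[19,0]->3
19: g=4,t=3
[0] (3*2+0+0,4) = (6,4)
col: 3 vs 4

buggy=3 correct=4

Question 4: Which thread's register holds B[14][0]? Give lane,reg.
3,2

c:0=>grp=0  r:14=>rB=1,tig=3,lo=0
L=0*4+3=3  i=1*2+0=2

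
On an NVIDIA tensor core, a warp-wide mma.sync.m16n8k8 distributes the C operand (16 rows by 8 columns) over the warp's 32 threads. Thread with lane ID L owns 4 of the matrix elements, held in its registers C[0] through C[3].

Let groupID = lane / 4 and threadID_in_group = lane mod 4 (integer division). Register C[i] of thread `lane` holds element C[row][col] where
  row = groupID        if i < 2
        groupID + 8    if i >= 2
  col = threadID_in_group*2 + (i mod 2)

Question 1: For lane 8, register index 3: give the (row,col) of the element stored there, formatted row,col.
10,1

lane 8⇒8/4=2, 8 mod 4=0
i=3  r:2+8⇒10  c:2·0+1⇒1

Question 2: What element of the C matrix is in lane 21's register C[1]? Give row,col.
21: g=5,t=1
[1] (5+0,1*2+1) = (5,3)

5,3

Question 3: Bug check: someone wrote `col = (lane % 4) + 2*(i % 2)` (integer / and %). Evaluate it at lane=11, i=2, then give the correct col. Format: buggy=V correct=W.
buggy=3 correct=6

`(lane % 4) + 2*(i % 2)`[11,2]->3
lane 11: g=2 (11/4), t=3 (11%4)
i=2: r=2+8=10, c=3*2+0=6
col: 3 vs 6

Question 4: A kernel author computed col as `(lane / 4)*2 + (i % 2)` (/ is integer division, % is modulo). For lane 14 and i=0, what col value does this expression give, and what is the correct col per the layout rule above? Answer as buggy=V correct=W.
`(lane / 4)*2 + (i % 2)`[14,0]→6
lane 14: G=3 (14/4), T=2 (14%4)
i=0: r=3+0=3, c=2*2+0=4
col: 6 vs 4

buggy=6 correct=4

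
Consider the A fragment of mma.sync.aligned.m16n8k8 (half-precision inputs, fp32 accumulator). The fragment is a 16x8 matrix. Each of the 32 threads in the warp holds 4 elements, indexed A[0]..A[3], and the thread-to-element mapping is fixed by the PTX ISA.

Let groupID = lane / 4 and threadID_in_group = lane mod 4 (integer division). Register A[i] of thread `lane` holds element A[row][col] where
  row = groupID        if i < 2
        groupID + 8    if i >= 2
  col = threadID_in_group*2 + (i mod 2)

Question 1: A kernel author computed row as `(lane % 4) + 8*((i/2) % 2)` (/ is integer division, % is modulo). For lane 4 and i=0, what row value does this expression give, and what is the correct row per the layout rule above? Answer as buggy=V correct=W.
buggy=0 correct=1

`(lane % 4) + 8*((i/2) % 2)`[4,0]→0
L=4→G=4>>2=1, T=4&3=0
[0]→row 1+0=1  col 0·2+0=0
row: 0 vs 1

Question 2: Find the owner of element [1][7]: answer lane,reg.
7,1

r=1→G=1,rhi=0  c=7→T=3,p=1
L=1*4+3=7  i=0*2+1=1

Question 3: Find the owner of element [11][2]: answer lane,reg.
r=11→G=3,rhi=1  c=2→T=1,p=0
L=3*4+1=13  i=1*2+0=2

13,2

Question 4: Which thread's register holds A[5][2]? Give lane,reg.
21,0

r:5=>grp=5,rB=0  c:2=>tig=1,lo=0
L=5*4+1=21  i=0*2+0=0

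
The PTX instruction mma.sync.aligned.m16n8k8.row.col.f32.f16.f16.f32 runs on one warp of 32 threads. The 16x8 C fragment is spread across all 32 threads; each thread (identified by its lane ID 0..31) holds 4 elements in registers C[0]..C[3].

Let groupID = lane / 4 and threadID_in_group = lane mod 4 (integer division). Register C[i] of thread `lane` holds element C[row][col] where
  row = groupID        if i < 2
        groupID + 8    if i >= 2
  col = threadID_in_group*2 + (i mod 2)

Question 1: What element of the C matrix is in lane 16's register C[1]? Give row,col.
4,1

lane 16: G=4 (16/4), T=0 (16%4)
i=1: r=4+0=4, c=0*2+1=1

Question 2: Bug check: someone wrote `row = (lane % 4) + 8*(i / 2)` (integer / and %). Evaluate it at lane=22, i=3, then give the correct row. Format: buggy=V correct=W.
`(lane % 4) + 8*(i / 2)`[22,3]->10
22: gid=5,tid=2
[3] (5+8,2*2+1) = (13,5)
row: 10 vs 13

buggy=10 correct=13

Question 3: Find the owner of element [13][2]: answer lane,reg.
21,2

r=13→G=5,rhi=1  c=2→T=1,p=0
L=5*4+1=21  i=1*2+0=2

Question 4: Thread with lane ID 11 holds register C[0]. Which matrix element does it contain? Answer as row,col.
2,6

lane 11->11/4=2, 11 mod 4=3
i=0  r:2+0->2  c:2·3+0->6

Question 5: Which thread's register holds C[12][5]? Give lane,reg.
18,3

r=12⇒gr=4,Rb=1  c=5⇒th=2,odd=1
L=4*4+2=18  i=1*2+1=3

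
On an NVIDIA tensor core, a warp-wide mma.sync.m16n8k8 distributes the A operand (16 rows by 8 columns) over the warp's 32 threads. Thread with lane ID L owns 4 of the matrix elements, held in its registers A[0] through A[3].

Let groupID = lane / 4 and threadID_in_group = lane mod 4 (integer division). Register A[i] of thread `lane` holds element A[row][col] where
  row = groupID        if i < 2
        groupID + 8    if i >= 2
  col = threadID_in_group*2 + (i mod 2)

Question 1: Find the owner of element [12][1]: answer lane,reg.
16,3

r:12=>grp=4,rB=1  c:1=>tig=0,lo=1
L=4*4+0=16  i=1*2+1=3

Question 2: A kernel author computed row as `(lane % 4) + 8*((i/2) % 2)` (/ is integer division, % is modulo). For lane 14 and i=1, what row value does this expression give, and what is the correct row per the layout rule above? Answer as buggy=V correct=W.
`(lane % 4) + 8*((i/2) % 2)`[14,1]->2
14: gid=3,tid=2
[1] (3+0,2*2+1) = (3,5)
row: 2 vs 3

buggy=2 correct=3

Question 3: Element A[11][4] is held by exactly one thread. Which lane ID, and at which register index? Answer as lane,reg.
r=11→G=3,rhi=1  c=4→T=2,p=0
L=3*4+2=14  i=1*2+0=2

14,2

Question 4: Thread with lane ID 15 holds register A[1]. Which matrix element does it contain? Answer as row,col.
lane 15: grp=3 (15/4), tig=3 (15%4)
i=1: r=3+0=3, c=3*2+1=7

3,7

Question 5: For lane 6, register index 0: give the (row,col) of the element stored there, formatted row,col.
lane 6⇒6/4=1, 6 mod 4=2
i=0  r:1+0⇒1  c:2·2+0⇒4

1,4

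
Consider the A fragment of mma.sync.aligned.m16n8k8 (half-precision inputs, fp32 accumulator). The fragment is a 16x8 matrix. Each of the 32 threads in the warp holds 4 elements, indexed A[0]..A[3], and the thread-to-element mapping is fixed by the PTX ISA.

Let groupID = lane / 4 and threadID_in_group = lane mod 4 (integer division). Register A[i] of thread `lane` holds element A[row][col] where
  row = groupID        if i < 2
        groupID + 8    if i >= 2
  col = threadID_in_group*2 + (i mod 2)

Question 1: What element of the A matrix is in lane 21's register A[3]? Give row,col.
L=21->gid=21>>2=5, tid=21&3=1
[3]->row 5+8=13  col 1·2+1=3

13,3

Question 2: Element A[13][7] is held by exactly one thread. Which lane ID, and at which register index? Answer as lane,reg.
r:13=>grp=5,rB=1  c:7=>tig=3,lo=1
L=5*4+3=23  i=1*2+1=3

23,3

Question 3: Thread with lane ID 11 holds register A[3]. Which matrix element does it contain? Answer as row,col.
10,7

L=11->gid=11>>2=2, tid=11&3=3
[3]->row 2+8=10  col 3·2+1=7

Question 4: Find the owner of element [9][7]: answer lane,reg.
7,3

r=9->g=1,rb=1  c=7->t=3,b0=1
L=1*4+3=7  i=1*2+1=3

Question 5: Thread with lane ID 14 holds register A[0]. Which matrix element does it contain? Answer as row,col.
lane 14=>14/4=3, 14 mod 4=2
i=0  r:3+0=>3  c:2·2+0=>4

3,4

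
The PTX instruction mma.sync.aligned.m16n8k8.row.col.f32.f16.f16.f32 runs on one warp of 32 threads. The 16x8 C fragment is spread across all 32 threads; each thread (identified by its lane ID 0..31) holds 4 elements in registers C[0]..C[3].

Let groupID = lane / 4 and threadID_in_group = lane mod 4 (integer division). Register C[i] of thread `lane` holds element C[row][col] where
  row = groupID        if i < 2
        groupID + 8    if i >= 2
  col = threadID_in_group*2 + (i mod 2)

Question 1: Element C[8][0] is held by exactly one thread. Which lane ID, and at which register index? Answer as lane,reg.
r: 8->gid=0,r8=1  c: 0->tid=0,i&1=0
L=0*4+0=0  i=1*2+0=2

0,2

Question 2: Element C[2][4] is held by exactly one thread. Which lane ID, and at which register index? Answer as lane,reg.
r:2=>grp=2,rB=0  c:4=>tig=2,lo=0
L=2*4+2=10  i=0*2+0=0

10,0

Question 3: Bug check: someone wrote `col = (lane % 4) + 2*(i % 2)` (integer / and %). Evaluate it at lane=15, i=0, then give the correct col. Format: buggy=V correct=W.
`(lane % 4) + 2*(i % 2)`[15,0]→3
lane 15→15/4=3, 15 mod 4=3
i=0  r:3+0→3  c:2·3+0→6
col: 3 vs 6

buggy=3 correct=6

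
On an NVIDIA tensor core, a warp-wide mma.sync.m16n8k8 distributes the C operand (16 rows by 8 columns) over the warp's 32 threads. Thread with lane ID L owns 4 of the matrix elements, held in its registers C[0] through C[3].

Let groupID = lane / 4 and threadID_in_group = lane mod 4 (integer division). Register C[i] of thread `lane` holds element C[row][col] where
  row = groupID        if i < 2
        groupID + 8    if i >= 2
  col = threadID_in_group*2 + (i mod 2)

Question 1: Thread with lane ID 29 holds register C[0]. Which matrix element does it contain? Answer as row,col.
lane 29: g=7 (29/4), t=1 (29%4)
i=0: r=7+0=7, c=1*2+0=2

7,2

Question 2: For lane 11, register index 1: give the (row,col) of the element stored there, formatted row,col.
2,7

L=11=>grp=11>>2=2, tig=11&3=3
[1]=>row 2+0=2  col 3·2+1=7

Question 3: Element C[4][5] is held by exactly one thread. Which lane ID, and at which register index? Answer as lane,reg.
r:4=>grp=4,rB=0  c:5=>tig=2,lo=1
L=4*4+2=18  i=0*2+1=1

18,1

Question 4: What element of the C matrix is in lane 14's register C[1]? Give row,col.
3,5

lane 14=>14/4=3, 14 mod 4=2
i=1  r:3+0=>3  c:2·2+1=>5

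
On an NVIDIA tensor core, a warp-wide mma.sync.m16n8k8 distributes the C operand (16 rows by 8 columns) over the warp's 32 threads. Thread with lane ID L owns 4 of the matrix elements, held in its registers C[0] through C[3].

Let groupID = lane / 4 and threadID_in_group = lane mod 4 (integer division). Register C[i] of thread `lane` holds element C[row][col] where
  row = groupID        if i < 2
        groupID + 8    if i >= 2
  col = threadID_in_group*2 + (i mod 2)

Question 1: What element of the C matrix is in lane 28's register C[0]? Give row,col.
7,0

L=28=>grp=28>>2=7, tig=28&3=0
[0]=>row 7+0=7  col 0·2+0=0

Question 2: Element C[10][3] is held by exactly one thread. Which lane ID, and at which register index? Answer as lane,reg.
9,3

r=10⇒gr=2,Rb=1  c=3⇒th=1,odd=1
L=2*4+1=9  i=1*2+1=3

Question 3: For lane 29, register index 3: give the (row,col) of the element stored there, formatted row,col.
lane 29=>29/4=7, 29 mod 4=1
i=3  r:7+8=>15  c:2·1+1=>3

15,3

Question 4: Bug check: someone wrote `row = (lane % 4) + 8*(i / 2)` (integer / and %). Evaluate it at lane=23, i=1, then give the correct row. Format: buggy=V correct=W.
buggy=3 correct=5

`(lane % 4) + 8*(i / 2)`[23,1]=>3
lane 23: grp=5 (23/4), tig=3 (23%4)
i=1: r=5+0=5, c=3*2+1=7
row: 3 vs 5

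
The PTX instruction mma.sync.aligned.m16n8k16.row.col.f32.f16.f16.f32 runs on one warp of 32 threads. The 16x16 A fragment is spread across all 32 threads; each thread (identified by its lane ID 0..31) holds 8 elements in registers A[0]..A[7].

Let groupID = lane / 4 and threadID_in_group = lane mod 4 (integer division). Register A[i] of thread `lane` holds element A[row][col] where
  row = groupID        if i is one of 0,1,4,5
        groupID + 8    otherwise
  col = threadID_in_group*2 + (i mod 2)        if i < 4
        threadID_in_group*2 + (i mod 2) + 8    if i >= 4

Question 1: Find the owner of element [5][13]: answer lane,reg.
r: 5->gid=5,r8=0  c: 13->c8=1,tid=2,i&1=1
L=5*4+2=22  i=1*4+0*2+1=5

22,5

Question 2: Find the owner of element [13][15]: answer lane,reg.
r: 13->gid=5,r8=1  c: 15->c8=1,tid=3,i&1=1
L=5*4+3=23  i=1*4+1*2+1=7

23,7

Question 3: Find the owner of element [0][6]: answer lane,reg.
3,0

r:0=>grp=0,rB=0  c:6=>cB=0,tig=3,lo=0
L=0*4+3=3  i=0*4+0*2+0=0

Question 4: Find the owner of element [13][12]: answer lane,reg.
r=13⇒gr=5,Rb=1  c=12⇒Cb=1,th=2,odd=0
L=5*4+2=22  i=1*4+1*2+0=6

22,6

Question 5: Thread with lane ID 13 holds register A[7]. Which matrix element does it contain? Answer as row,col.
11,11

lane 13: g=3 (13/4), t=1 (13%4)
i=7: r=3+8=11, c=1*2+1+8=11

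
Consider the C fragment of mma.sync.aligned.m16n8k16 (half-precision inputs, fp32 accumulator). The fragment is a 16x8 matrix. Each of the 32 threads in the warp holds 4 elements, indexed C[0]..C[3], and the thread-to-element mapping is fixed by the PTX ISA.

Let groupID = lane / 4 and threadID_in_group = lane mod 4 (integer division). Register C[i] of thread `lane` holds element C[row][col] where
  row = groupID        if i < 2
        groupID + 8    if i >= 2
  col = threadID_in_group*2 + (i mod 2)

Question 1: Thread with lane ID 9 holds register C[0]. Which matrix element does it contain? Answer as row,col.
L=9=>grp=9>>2=2, tig=9&3=1
[0]=>row 2+0=2  col 1·2+0=2

2,2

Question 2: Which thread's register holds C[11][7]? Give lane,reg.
r=11->g=3,rb=1  c=7->t=3,b0=1
L=3*4+3=15  i=1*2+1=3

15,3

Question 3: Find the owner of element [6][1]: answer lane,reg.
r=6→G=6,rhi=0  c=1→T=0,p=1
L=6*4+0=24  i=0*2+1=1

24,1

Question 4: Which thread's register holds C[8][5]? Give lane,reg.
2,3

r:8=>grp=0,rB=1  c:5=>tig=2,lo=1
L=0*4+2=2  i=1*2+1=3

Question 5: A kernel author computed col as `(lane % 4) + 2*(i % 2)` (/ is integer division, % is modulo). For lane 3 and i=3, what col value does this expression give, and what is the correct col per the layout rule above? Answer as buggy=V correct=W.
buggy=5 correct=7

`(lane % 4) + 2*(i % 2)`[3,3]->5
lane 3: gid=0 (3/4), tid=3 (3%4)
i=3: r=0+8=8, c=3*2+1=7
col: 5 vs 7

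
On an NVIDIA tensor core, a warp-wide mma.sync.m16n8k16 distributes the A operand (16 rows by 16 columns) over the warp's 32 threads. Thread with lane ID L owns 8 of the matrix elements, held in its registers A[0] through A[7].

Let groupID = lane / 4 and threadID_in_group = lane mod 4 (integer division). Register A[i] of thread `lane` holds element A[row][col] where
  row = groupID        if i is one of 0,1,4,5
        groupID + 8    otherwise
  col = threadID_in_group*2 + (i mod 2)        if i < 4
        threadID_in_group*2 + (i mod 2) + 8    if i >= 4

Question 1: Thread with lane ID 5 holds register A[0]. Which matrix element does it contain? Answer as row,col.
1,2

5: g=1,t=1
[0] (1+0,1*2+0+0) = (1,2)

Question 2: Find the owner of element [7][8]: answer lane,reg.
28,4

r:7=>grp=7,rB=0  c:8=>cB=1,tig=0,lo=0
L=7*4+0=28  i=1*4+0*2+0=4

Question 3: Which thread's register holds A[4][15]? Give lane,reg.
r=4->g=4,rb=0  c=15->cb=1,t=3,b0=1
L=4*4+3=19  i=1*4+0*2+1=5

19,5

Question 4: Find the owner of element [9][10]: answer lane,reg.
5,6

r=9→G=1,rhi=1  c=10→chi=1,T=1,p=0
L=1*4+1=5  i=1*4+1*2+0=6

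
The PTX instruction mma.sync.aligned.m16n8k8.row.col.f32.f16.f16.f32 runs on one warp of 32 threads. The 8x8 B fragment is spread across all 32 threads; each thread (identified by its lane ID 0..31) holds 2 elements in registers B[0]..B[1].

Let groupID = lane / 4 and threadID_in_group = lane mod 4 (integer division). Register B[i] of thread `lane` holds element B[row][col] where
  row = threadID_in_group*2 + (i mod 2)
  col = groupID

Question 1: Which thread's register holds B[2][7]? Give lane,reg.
c:7=>grp=7  r:2=>tig=1,lo=0
L=7*4+1=29  i=0=0

29,0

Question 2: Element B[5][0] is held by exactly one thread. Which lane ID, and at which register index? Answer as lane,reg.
2,1

c: 0->gid=0  r: 5->tid=2,i&1=1
L=0*4+2=2  i=1=1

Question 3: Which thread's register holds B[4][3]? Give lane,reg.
c:3=>grp=3  r:4=>tig=2,lo=0
L=3*4+2=14  i=0=0

14,0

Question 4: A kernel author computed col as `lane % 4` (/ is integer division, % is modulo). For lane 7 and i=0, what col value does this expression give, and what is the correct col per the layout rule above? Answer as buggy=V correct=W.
buggy=3 correct=1

`lane % 4`[7,0]=>3
L=7=>grp=7>>2=1, tig=7&3=3
[0]=>row 3·2+0=6  col grp=1
col: 3 vs 1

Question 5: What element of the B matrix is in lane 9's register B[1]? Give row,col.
3,2

lane 9: gid=2 (9/4), tid=1 (9%4)
i=1: r=1*2+1=3, c=gid=2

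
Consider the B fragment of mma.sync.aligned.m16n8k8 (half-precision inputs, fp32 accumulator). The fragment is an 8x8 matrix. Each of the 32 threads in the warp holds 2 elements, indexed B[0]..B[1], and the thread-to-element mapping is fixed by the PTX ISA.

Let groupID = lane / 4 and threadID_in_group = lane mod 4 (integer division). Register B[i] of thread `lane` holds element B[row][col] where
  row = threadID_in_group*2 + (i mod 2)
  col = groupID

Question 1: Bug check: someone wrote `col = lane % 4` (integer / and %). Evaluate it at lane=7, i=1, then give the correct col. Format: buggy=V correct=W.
buggy=3 correct=1

`lane % 4`[7,1]⇒3
lane 7⇒7/4=1, 7 mod 4=3
i=1  r:2·3+1⇒7  c:1
col: 3 vs 1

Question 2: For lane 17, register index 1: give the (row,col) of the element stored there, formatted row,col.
L=17→G=17>>2=4, T=17&3=1
[1]→row 1·2+1=3  col G=4

3,4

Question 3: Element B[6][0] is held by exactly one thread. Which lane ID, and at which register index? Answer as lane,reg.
3,0

c=0->g=0  r=6->t=3,b0=0
L=0*4+3=3  i=0=0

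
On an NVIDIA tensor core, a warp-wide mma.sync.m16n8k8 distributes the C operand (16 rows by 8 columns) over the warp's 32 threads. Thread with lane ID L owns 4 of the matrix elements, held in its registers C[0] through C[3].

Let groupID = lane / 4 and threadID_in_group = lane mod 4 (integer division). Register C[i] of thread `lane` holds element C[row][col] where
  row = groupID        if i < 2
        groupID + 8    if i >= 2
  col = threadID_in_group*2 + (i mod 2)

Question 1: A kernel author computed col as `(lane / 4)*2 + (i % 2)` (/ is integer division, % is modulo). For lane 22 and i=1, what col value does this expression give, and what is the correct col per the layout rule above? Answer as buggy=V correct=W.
`(lane / 4)*2 + (i % 2)`[22,1]->11
lane 22->22/4=5, 22 mod 4=2
i=1  r:5+0->5  c:2·2+1->5
col: 11 vs 5

buggy=11 correct=5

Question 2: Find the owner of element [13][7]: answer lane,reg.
23,3

r=13→G=5,rhi=1  c=7→T=3,p=1
L=5*4+3=23  i=1*2+1=3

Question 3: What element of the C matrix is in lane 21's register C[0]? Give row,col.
5,2

21: gid=5,tid=1
[0] (5+0,1*2+0) = (5,2)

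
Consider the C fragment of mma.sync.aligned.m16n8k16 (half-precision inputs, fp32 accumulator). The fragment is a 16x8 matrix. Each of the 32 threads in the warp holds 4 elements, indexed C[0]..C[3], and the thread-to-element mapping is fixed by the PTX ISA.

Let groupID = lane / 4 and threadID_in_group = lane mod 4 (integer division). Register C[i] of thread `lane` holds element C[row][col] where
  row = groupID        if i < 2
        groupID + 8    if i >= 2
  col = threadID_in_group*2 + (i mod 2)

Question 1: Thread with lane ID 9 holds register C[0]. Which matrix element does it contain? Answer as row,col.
2,2

lane 9: g=2 (9/4), t=1 (9%4)
i=0: r=2+0=2, c=1*2+0=2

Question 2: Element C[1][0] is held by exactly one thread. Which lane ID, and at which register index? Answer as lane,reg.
4,0

r=1->g=1,rb=0  c=0->t=0,b0=0
L=1*4+0=4  i=0*2+0=0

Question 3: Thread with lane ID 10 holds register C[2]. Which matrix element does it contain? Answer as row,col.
10,4

lane 10⇒10/4=2, 10 mod 4=2
i=2  r:2+8⇒10  c:2·2+0⇒4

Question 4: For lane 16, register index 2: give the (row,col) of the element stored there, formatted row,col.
16: g=4,t=0
[2] (4+8,0*2+0) = (12,0)

12,0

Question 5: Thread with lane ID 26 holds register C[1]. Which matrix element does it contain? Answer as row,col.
26: gid=6,tid=2
[1] (6+0,2*2+1) = (6,5)

6,5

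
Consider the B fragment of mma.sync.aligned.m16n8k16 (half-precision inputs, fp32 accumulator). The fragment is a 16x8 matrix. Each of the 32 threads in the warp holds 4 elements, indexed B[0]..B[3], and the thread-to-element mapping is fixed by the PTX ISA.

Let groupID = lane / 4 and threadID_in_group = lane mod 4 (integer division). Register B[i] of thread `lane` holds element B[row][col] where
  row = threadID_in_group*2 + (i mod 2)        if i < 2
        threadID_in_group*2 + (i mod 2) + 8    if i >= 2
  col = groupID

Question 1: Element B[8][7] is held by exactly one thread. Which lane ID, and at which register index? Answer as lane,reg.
c=7→G=7  r=8→rhi=1,T=0,p=0
L=7*4+0=28  i=1*2+0=2

28,2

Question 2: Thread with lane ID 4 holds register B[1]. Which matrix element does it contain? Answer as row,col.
lane 4: grp=1 (4/4), tig=0 (4%4)
i=1: r=0*2+1+0=1, c=grp=1

1,1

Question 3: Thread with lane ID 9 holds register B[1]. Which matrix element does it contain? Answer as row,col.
L=9->g=9>>2=2, t=9&3=1
[1]->row 1·2+1+0=3  col g=2

3,2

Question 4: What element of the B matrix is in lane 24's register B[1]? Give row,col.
24: gid=6,tid=0
[1] (0*2+1+0,6) = (1,6)

1,6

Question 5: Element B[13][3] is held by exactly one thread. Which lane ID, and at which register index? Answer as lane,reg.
c=3->g=3  r=13->rb=1,t=2,b0=1
L=3*4+2=14  i=1*2+1=3

14,3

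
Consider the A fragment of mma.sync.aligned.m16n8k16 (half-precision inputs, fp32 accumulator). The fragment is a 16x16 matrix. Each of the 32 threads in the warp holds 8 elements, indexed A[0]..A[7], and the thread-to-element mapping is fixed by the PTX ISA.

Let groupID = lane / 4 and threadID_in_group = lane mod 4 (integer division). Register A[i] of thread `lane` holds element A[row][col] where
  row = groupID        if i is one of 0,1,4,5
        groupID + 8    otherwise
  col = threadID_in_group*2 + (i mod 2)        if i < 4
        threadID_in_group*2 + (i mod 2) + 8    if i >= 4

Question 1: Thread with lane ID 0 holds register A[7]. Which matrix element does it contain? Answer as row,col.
lane 0⇒0/4=0, 0 mod 4=0
i=7  r:0+8⇒8  c:2·0+1+8⇒9

8,9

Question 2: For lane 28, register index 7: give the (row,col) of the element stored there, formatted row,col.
L=28->g=28>>2=7, t=28&3=0
[7]->row 7+8=15  col 0·2+1+8=9

15,9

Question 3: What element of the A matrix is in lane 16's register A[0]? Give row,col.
lane 16: G=4 (16/4), T=0 (16%4)
i=0: r=4+0=4, c=0*2+0+0=0

4,0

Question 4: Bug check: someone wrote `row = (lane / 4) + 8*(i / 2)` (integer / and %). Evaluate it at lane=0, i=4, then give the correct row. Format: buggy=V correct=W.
buggy=16 correct=0

`(lane / 4) + 8*(i / 2)`[0,4]->16
lane 0->0/4=0, 0 mod 4=0
i=4  r:0+0->0  c:2·0+0+8->8
row: 16 vs 0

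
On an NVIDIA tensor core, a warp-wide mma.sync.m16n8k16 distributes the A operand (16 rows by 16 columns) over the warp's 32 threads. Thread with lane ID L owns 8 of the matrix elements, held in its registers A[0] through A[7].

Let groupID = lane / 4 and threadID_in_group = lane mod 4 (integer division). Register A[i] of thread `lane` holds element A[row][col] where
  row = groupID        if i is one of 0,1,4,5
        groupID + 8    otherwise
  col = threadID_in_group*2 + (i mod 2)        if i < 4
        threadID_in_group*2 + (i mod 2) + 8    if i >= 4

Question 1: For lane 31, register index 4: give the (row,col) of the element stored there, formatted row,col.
lane 31→31/4=7, 31 mod 4=3
i=4  r:7+0→7  c:2·3+0+8→14

7,14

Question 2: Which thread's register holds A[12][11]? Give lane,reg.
r: 12->gid=4,r8=1  c: 11->c8=1,tid=1,i&1=1
L=4*4+1=17  i=1*4+1*2+1=7

17,7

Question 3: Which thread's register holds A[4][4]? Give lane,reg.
18,0

r:4=>grp=4,rB=0  c:4=>cB=0,tig=2,lo=0
L=4*4+2=18  i=0*4+0*2+0=0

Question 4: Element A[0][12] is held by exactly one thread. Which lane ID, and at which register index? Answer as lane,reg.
r=0->g=0,rb=0  c=12->cb=1,t=2,b0=0
L=0*4+2=2  i=1*4+0*2+0=4

2,4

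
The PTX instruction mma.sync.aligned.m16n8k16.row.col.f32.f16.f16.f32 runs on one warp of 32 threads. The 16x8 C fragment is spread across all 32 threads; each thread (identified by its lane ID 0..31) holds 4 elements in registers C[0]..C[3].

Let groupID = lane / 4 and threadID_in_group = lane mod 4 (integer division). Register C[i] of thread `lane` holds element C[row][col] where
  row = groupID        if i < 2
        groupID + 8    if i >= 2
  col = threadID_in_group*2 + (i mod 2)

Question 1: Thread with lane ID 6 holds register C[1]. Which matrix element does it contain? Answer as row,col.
1,5

L=6->g=6>>2=1, t=6&3=2
[1]->row 1+0=1  col 2·2+1=5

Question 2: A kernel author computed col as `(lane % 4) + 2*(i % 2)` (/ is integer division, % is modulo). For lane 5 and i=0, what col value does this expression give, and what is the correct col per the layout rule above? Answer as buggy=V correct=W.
`(lane % 4) + 2*(i % 2)`[5,0]→1
5: G=1,T=1
[0] (1+0,1*2+0) = (1,2)
col: 1 vs 2

buggy=1 correct=2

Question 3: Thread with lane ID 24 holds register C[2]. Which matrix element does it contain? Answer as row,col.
14,0

lane 24: gr=6 (24/4), th=0 (24%4)
i=2: r=6+8=14, c=0*2+0=0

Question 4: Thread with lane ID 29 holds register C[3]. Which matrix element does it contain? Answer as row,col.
15,3

L=29=>grp=29>>2=7, tig=29&3=1
[3]=>row 7+8=15  col 1·2+1=3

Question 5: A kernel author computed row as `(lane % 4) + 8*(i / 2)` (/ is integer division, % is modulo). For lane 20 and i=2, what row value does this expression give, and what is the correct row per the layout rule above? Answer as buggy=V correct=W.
buggy=8 correct=13

`(lane % 4) + 8*(i / 2)`[20,2]->8
20: gid=5,tid=0
[2] (5+8,0*2+0) = (13,0)
row: 8 vs 13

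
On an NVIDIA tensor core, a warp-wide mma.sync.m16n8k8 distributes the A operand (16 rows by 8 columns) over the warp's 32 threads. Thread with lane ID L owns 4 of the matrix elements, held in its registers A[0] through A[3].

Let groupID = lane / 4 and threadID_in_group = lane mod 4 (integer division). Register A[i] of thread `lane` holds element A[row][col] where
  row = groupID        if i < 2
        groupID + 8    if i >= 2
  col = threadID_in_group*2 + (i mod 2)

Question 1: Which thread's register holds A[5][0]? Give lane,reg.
20,0

r: 5->gid=5,r8=0  c: 0->tid=0,i&1=0
L=5*4+0=20  i=0*2+0=0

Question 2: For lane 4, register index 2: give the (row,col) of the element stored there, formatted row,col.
4: g=1,t=0
[2] (1+8,0*2+0) = (9,0)

9,0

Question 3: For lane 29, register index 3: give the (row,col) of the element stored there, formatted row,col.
15,3

L=29->g=29>>2=7, t=29&3=1
[3]->row 7+8=15  col 1·2+1=3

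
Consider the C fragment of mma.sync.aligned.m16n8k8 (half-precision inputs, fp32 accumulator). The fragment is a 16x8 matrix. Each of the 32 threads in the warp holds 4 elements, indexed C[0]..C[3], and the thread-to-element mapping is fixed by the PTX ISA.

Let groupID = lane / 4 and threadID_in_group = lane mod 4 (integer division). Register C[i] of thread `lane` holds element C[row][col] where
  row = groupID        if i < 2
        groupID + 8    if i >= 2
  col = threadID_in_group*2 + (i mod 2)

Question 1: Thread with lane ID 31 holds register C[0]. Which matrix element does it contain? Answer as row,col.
7,6

lane 31: g=7 (31/4), t=3 (31%4)
i=0: r=7+0=7, c=3*2+0=6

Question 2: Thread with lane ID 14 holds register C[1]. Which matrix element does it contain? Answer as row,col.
3,5

L=14->gid=14>>2=3, tid=14&3=2
[1]->row 3+0=3  col 2·2+1=5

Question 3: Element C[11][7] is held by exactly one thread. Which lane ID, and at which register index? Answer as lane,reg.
15,3

r=11⇒gr=3,Rb=1  c=7⇒th=3,odd=1
L=3*4+3=15  i=1*2+1=3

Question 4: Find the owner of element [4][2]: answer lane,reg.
r:4=>grp=4,rB=0  c:2=>tig=1,lo=0
L=4*4+1=17  i=0*2+0=0

17,0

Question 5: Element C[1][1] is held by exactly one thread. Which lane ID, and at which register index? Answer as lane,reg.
4,1

r:1=>grp=1,rB=0  c:1=>tig=0,lo=1
L=1*4+0=4  i=0*2+1=1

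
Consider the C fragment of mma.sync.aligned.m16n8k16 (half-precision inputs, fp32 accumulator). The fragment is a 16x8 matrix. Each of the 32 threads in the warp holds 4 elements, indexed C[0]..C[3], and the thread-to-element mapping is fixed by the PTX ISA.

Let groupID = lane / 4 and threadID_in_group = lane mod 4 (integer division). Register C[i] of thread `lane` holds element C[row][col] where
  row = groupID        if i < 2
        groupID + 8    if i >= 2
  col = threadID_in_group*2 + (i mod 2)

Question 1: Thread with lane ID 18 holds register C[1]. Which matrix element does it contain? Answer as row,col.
4,5

lane 18->18/4=4, 18 mod 4=2
i=1  r:4+0->4  c:2·2+1->5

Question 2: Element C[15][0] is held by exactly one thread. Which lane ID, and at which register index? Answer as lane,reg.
28,2

r=15->g=7,rb=1  c=0->t=0,b0=0
L=7*4+0=28  i=1*2+0=2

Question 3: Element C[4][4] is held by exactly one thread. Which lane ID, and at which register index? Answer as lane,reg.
r=4→G=4,rhi=0  c=4→T=2,p=0
L=4*4+2=18  i=0*2+0=0

18,0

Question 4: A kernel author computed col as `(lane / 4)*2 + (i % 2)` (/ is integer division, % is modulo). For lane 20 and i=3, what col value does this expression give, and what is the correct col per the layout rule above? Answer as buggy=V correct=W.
`(lane / 4)*2 + (i % 2)`[20,3]=>11
lane 20=>20/4=5, 20 mod 4=0
i=3  r:5+8=>13  c:2·0+1=>1
col: 11 vs 1

buggy=11 correct=1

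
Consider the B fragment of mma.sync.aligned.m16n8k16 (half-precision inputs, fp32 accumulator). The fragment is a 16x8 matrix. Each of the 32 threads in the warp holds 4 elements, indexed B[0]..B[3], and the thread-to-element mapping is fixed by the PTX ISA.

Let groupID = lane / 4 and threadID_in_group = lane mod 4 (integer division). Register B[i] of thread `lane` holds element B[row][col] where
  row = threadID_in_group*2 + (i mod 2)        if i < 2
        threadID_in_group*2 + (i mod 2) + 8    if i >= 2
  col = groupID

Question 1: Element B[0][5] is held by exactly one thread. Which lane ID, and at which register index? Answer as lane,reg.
20,0

c=5→G=5  r=0→rhi=0,T=0,p=0
L=5*4+0=20  i=0*2+0=0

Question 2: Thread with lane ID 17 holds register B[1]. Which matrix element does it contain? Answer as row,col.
3,4

17: gr=4,th=1
[1] (1*2+1+0,4) = (3,4)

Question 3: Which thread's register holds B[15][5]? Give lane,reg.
23,3

c=5→G=5  r=15→rhi=1,T=3,p=1
L=5*4+3=23  i=1*2+1=3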